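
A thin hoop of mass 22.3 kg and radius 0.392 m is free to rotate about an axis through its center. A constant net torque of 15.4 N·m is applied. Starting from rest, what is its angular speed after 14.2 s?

I = MR² = (22.3)(0.392)² = 3.427 kg·m².
α = τ/I = 15.4/3.427 = 4.494 rad/s².
ω = ω₀ + αt = 0 + (4.494)(14.2) = 63.82 rad/s.

ω ≈ 63.8 rad/s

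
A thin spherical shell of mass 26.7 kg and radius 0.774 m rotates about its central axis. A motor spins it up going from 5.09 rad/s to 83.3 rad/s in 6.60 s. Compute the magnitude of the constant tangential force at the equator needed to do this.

I = (2/3)MR² = (2/3)(26.7)(0.774)² = 10.66 kg·m².
α = Δω/Δt = (83.3 − 5.09)/6.60 = 11.85 rad/s².
The required torque is τ = Iα = (10.66)(11.85) = 126.4 N·m.
A tangential force at the equator gives τ = FR, so F = τ/R = 126.4/0.774 = 163.3 N.

F ≈ 163 N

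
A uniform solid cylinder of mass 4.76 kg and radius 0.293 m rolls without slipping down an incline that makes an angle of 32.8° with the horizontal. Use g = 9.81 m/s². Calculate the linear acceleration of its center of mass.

Translation along the incline: Mg sinθ − f = Ma.
Rotation about the center: fR = Iα with I = ½MR². No-slip gives a = αR, so f = (I/R²)a = (1/2)M a.
Substituting: Mg sinθ = (1 + 0.5000)Ma, so a = g sinθ/(1 + 0.5000) = (9.81) sin 32.8° / 1.500 = 3.543 m/s².

a ≈ 3.54 m/s²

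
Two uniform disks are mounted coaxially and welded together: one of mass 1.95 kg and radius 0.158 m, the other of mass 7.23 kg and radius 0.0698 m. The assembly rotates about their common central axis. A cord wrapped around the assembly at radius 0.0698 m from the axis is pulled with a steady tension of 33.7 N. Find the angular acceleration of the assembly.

α ≈ 56.1 rad/s²

I = ½M₁R₁² + ½M₂R₂² = ½(1.95)(0.158)² + ½(7.23)(0.0698)² = 0.04195 kg·m².
τ = F r = (33.7)(0.0698) = 2.352 N·m.
α = τ/I = 2.352/0.04195 = 56.07 rad/s².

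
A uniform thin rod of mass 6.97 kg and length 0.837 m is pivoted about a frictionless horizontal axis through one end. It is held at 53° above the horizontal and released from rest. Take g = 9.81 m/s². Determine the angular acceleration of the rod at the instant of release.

α ≈ 10.6 rad/s²

About the pivot, I = (1/3)ML² = (1/3)(6.97)(0.837)² = 1.628 kg·m².
The weight acts at the center, a distance L/2 = 0.4185 m from the pivot; τ = Mg(L/2) cos 53° = 17.22 N·m.
α = τ/I = 17.22/1.628 = 10.58 rad/s².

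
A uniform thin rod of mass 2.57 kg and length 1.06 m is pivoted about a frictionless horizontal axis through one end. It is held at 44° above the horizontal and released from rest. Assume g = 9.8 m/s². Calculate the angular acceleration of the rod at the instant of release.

About the pivot, I = (1/3)ML² = (1/3)(2.57)(1.06)² = 0.9626 kg·m².
The weight acts at the center, a distance L/2 = 0.5300 m from the pivot; τ = Mg(L/2) cos 44° = 9.602 N·m.
α = τ/I = 9.602/0.9626 = 9.976 rad/s².

α ≈ 9.98 rad/s²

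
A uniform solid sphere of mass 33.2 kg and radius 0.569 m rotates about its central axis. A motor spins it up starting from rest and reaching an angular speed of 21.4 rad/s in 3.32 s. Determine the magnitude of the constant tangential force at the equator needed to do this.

F ≈ 48.7 N

I = (2/5)MR² = (2/5)(33.2)(0.569)² = 4.300 kg·m².
α = Δω/Δt = (21.4 − 0)/3.32 = 6.446 rad/s².
The required torque is τ = Iα = (4.300)(6.446) = 27.71 N·m.
A tangential force at the equator gives τ = FR, so F = τ/R = 27.71/0.569 = 48.71 N.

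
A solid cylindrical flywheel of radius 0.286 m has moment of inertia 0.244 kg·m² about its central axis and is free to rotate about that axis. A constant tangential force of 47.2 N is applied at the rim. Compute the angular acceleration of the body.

α ≈ 55.3 rad/s²

τ = F R = (47.2)(0.286) = 13.50 N·m.
Newton's second law for rotation, τ = Iα, gives α = τ/I = 13.50/0.2440 = 55.32 rad/s².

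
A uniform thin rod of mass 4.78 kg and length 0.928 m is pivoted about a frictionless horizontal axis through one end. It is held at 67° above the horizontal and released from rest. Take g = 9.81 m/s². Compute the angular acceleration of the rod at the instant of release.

About the pivot, I = (1/3)ML² = (1/3)(4.78)(0.928)² = 1.372 kg·m².
The weight acts at the center, a distance L/2 = 0.4640 m from the pivot; τ = Mg(L/2) cos 67° = 8.501 N·m.
α = τ/I = 8.501/1.372 = 6.196 rad/s².
(Equivalently α = (3g/(2L)) cos 67° = 6.196 rad/s².)

α ≈ 6.20 rad/s²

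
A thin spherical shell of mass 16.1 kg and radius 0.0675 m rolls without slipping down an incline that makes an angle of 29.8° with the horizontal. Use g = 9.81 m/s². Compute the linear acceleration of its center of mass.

Translation along the incline: Mg sinθ − f = Ma.
Rotation about the center: fR = Iα with I = (2/3)MR². No-slip gives a = αR, so f = (I/R²)a = (2/3)M a.
Substituting: Mg sinθ = (1 + 0.6667)Ma, so a = g sinθ/(1 + 0.6667) = (9.81) sin 29.8° / 1.667 = 2.925 m/s².

a ≈ 2.93 m/s²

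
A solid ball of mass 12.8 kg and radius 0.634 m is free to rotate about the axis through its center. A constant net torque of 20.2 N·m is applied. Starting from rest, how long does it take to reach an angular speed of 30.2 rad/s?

I = (2/5)MR² = (2/5)(12.8)(0.634)² = 2.058 kg·m².
α = τ/I = 20.2/2.058 = 9.815 rad/s².
ω = αt ⇒ t = ω/α = 30.2/9.815 = 3.077 s.

t ≈ 3.08 s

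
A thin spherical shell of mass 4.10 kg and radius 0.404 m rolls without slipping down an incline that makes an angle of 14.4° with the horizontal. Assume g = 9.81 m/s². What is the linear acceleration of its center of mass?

Translation along the incline: Mg sinθ − f = Ma.
Rotation about the center: fR = Iα with I = (2/3)MR². No-slip gives a = αR, so f = (I/R²)a = (2/3)M a.
Substituting: Mg sinθ = (1 + 0.6667)Ma, so a = g sinθ/(1 + 0.6667) = (9.81) sin 14.4° / 1.667 = 1.464 m/s².

a ≈ 1.46 m/s²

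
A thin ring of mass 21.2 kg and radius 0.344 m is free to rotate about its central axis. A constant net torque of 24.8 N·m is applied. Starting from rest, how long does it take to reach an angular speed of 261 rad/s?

t ≈ 26.4 s

I = MR² = (21.2)(0.344)² = 2.509 kg·m².
α = τ/I = 24.8/2.509 = 9.886 rad/s².
ω = αt ⇒ t = ω/α = 261/9.886 = 26.40 s.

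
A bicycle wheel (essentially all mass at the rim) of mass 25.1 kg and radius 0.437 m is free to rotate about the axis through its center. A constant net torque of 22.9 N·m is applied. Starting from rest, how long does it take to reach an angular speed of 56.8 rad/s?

t ≈ 11.9 s

I = MR² = (25.1)(0.437)² = 4.793 kg·m².
α = τ/I = 22.9/4.793 = 4.777 rad/s².
ω = αt ⇒ t = ω/α = 56.8/4.777 = 11.89 s.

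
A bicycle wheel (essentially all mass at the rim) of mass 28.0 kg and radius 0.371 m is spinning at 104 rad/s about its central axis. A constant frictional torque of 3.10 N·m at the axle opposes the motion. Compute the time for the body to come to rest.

t ≈ 129 s

I = MR² = (28.0)(0.371)² = 3.854 kg·m².
The net torque has magnitude 3.10 N·m, opposing ω.
|α| = τ/I = 3.100/3.854 = 0.8044 rad/s² (deceleration).
0 = ω₀ − |α|t ⇒ t = ω₀/|α| = 104/0.8044 = 129.3 s.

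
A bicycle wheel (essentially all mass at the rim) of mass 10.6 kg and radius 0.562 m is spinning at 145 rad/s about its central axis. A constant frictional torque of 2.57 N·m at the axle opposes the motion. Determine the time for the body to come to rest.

t ≈ 189 s

I = MR² = (10.6)(0.562)² = 3.348 kg·m².
The net torque has magnitude 2.57 N·m, opposing ω.
|α| = τ/I = 2.570/3.348 = 0.7676 rad/s² (deceleration).
0 = ω₀ − |α|t ⇒ t = ω₀/|α| = 145/0.7676 = 188.9 s.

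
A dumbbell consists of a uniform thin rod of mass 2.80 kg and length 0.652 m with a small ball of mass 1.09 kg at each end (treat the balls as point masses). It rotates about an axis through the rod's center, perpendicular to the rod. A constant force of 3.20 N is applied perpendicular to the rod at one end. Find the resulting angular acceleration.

α ≈ 3.15 rad/s²

I_rod = (1/12)ML² = (1/12)(2.80)(0.652)² = 0.09919 kg·m².
I_balls = 2·m·(L/2)² = 2(1.09)(0.3260)² = 0.2317 kg·m².
Total I = 0.3309 kg·m².
τ = F·(L/2) = (3.20)(0.326) = 1.043 N·m.
α = τ/I = 1.043/0.3309 = 3.153 rad/s².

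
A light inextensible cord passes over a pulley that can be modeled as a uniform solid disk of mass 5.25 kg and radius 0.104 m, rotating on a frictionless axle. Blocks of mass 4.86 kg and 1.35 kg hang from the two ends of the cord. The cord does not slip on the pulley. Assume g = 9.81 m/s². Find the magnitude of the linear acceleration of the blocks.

I = ½MR² = (1/2)(5.25)(0.104)² = 0.02839 kg·m².
Heavier block: m₁g − T₁ = m₁a. Lighter block: T₂ − m₂g = m₂a.
Pulley: (T₁ − T₂)R = Iα = I(a/R), so T₁ − T₂ = (I/R²)a = (1/2)M_p a = 2.625·a.
Adding the three: (m₁ − m₂)g = (m₁ + m₂ + 2.625)a, so a = (4.86 − 1.35)(9.81)/(4.86 + 1.35 + 2.625) = 3.897 m/s².

a ≈ 3.90 m/s²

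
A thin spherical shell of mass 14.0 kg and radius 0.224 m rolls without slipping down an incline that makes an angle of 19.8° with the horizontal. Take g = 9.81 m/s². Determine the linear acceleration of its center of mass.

a ≈ 1.99 m/s²

Translation along the incline: Mg sinθ − f = Ma.
Rotation about the center: fR = Iα with I = (2/3)MR². No-slip gives a = αR, so f = (I/R²)a = (2/3)M a.
Substituting: Mg sinθ = (1 + 0.6667)Ma, so a = g sinθ/(1 + 0.6667) = (9.81) sin 19.8° / 1.667 = 1.994 m/s².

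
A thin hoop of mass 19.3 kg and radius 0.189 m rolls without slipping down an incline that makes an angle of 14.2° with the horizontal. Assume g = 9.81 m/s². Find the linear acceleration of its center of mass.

a ≈ 1.20 m/s²

Translation along the incline: Mg sinθ − f = Ma.
Rotation about the center: fR = Iα with I = MR². No-slip gives a = αR, so f = (I/R²)a = M a.
Substituting: Mg sinθ = (1 + 1.000)Ma, so a = g sinθ/(1 + 1.000) = (9.81) sin 14.2° / 2.000 = 1.203 m/s².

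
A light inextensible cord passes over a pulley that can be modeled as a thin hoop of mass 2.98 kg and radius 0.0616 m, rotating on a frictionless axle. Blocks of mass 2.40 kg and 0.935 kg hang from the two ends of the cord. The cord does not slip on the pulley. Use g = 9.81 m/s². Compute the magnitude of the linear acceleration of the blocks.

a ≈ 2.28 m/s²

I = MR² = (2.98)(0.0616)² = 0.01131 kg·m².
Heavier block: m₁g − T₁ = m₁a. Lighter block: T₂ − m₂g = m₂a.
Pulley: (T₁ − T₂)R = Iα = I(a/R), so T₁ − T₂ = (I/R²)a = 1·M_p a = 2.980·a.
Adding the three: (m₁ − m₂)g = (m₁ + m₂ + 2.980)a, so a = (2.40 − 0.935)(9.81)/(2.40 + 0.935 + 2.980) = 2.276 m/s².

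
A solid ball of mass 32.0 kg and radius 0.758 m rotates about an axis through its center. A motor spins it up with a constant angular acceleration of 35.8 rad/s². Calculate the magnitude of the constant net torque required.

τ ≈ 263 N·m

I = (2/5)MR² = (2/5)(32.0)(0.758)² = 7.354 kg·m².
τ = Iα = (7.354)(35.80) = 263.3 N·m.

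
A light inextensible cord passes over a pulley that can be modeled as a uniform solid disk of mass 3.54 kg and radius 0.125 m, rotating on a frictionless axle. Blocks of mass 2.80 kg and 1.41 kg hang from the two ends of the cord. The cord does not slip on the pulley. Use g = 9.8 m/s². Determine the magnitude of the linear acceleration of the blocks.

I = ½MR² = (1/2)(3.54)(0.125)² = 0.02766 kg·m².
Heavier block: m₁g − T₁ = m₁a. Lighter block: T₂ − m₂g = m₂a.
Pulley: (T₁ − T₂)R = Iα = I(a/R), so T₁ − T₂ = (I/R²)a = (1/2)M_p a = 1.770·a.
Adding the three: (m₁ − m₂)g = (m₁ + m₂ + 1.770)a, so a = (2.80 − 1.41)(9.8)/(2.80 + 1.41 + 1.770) = 2.278 m/s².

a ≈ 2.28 m/s²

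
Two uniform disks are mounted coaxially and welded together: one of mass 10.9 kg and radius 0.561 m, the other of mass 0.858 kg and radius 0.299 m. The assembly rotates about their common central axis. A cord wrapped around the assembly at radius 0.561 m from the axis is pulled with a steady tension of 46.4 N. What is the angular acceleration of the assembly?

I = ½M₁R₁² + ½M₂R₂² = ½(10.9)(0.561)² + ½(0.858)(0.299)² = 1.754 kg·m².
τ = F r = (46.4)(0.561) = 26.03 N·m.
α = τ/I = 26.03/1.754 = 14.84 rad/s².

α ≈ 14.8 rad/s²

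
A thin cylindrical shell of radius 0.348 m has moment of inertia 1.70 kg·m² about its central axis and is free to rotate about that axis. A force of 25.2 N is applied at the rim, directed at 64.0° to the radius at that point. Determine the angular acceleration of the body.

Only the tangential component produces torque: τ = F R sinθ = (25.2)(0.348) sin 64.0° = 7.882 N·m.
Newton's second law for rotation, τ = Iα, gives α = τ/I = 7.882/1.700 = 4.637 rad/s².

α ≈ 4.64 rad/s²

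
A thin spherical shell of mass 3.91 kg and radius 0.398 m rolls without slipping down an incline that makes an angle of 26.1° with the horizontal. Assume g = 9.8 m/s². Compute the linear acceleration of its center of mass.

Translation along the incline: Mg sinθ − f = Ma.
Rotation about the center: fR = Iα with I = (2/3)MR². No-slip gives a = αR, so f = (I/R²)a = (2/3)M a.
Substituting: Mg sinθ = (1 + 0.6667)Ma, so a = g sinθ/(1 + 0.6667) = (9.8) sin 26.1° / 1.667 = 2.587 m/s².

a ≈ 2.59 m/s²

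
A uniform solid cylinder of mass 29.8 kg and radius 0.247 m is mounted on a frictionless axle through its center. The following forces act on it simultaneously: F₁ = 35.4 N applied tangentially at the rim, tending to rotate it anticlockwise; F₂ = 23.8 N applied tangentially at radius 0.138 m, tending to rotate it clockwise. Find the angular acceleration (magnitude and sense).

α ≈ 6.01 rad/s², anticlockwise

I = ½MR² = (1/2)(29.8)(0.247)² = 0.9090 kg·m².
Taking anticlockwise as positive: τ₁ = +(35.4)(0.247) = +8.744 N·m; τ₂ = −(23.8)(0.138) = −3.284 N·m.
Net torque τ = 5.459 N·m.
α = τ/I = 5.459/0.9090 = 6.006 rad/s².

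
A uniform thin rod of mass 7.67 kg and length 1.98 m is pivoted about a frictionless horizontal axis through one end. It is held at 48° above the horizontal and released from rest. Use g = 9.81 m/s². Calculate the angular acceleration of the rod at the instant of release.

About the pivot, I = (1/3)ML² = (1/3)(7.67)(1.98)² = 10.02 kg·m².
The weight acts at the center, a distance L/2 = 0.9900 m from the pivot; τ = Mg(L/2) cos 48° = 49.84 N·m.
α = τ/I = 49.84/10.02 = 4.973 rad/s².

α ≈ 4.97 rad/s²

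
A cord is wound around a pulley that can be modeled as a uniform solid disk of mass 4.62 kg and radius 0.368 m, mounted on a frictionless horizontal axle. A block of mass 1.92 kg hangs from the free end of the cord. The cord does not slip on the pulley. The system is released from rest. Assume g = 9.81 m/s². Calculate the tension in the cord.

T ≈ 10.3 N

I = ½MR² = (1/2)(4.62)(0.368)² = 0.3128 kg·m².
Block: mg − T = ma. Pulley: TR = Iα. No-slip: a = αR, so T = (I/R²)a = 2.310·a.
Then mg = (m + 2.310)a, so a = (1.92)(9.81)/(1.92 + 2.310) = 4.453 m/s².
T = 2.310·a = 10.29 N.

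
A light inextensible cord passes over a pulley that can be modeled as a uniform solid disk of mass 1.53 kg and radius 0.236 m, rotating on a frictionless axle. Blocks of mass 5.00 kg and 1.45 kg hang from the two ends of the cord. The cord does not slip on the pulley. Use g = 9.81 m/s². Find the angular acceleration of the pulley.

α ≈ 20.5 rad/s²

I = ½MR² = (1/2)(1.53)(0.236)² = 0.04261 kg·m².
Heavier block: m₁g − T₁ = m₁a. Lighter block: T₂ − m₂g = m₂a.
Pulley: (T₁ − T₂)R = Iα = I(a/R), so T₁ − T₂ = (I/R²)a = (1/2)M_p a = 0.7650·a.
Adding the three: (m₁ − m₂)g = (m₁ + m₂ + 0.7650)a, so a = (5.00 − 1.45)(9.81)/(5.00 + 1.45 + 0.7650) = 4.827 m/s².
α = a/R = 4.827/0.236 = 20.45 rad/s².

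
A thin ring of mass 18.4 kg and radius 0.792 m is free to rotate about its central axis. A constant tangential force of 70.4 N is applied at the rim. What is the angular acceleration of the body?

I = MR² = (18.4)(0.792)² = 11.54 kg·m².
τ = F R = (70.4)(0.792) = 55.76 N·m.
Newton's second law for rotation, τ = Iα, gives α = τ/I = 55.76/11.54 = 4.831 rad/s².

α ≈ 4.83 rad/s²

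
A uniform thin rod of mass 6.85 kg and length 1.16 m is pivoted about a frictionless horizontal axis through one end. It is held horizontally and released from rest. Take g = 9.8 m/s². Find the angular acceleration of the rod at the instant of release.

α ≈ 12.7 rad/s²

About the pivot, I = (1/3)ML² = (1/3)(6.85)(1.16)² = 3.072 kg·m².
The weight acts at the center, a distance L/2 = 0.5800 m from the pivot; τ = Mg(L/2) = 38.94 N·m.
α = τ/I = 38.94/3.072 = 12.67 rad/s².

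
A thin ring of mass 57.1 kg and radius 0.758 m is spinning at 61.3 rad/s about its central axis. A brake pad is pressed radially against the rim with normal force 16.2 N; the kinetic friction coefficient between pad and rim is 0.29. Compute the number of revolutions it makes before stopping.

≈ 2750 revolutions

I = MR² = (57.1)(0.758)² = 32.81 kg·m².
Friction force f = μN = (0.29)(16.2) = 4.698 N at the rim; torque magnitude τ = fR = 3.561 N·m, opposing ω.
|α| = τ/I = 3.561/32.81 = 0.1085 rad/s² (deceleration).
ω² = ω₀² − 2|α|θ with ω = 0 ⇒ θ = ω₀²/(2|α|) = 17310 rad = 2755 rev.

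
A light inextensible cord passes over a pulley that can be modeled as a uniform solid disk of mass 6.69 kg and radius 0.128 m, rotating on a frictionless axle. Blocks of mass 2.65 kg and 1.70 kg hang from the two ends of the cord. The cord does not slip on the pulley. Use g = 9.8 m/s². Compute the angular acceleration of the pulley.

I = ½MR² = (1/2)(6.69)(0.128)² = 0.05480 kg·m².
Heavier block: m₁g − T₁ = m₁a. Lighter block: T₂ − m₂g = m₂a.
Pulley: (T₁ − T₂)R = Iα = I(a/R), so T₁ − T₂ = (I/R²)a = (1/2)M_p a = 3.345·a.
Adding the three: (m₁ − m₂)g = (m₁ + m₂ + 3.345)a, so a = (2.65 − 1.70)(9.8)/(2.65 + 1.70 + 3.345) = 1.210 m/s².
α = a/R = 1.210/0.128 = 9.452 rad/s².

α ≈ 9.45 rad/s²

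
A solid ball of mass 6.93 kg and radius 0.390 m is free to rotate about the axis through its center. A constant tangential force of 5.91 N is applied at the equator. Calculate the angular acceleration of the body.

I = (2/5)MR² = (2/5)(6.93)(0.390)² = 0.4216 kg·m².
τ = F R = (5.91)(0.390) = 2.305 N·m.
Newton's second law for rotation, τ = Iα, gives α = τ/I = 2.305/0.4216 = 5.467 rad/s².

α ≈ 5.47 rad/s²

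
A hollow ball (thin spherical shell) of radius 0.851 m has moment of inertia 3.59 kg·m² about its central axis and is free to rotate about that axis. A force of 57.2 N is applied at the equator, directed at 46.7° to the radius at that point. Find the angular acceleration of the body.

Only the tangential component produces torque: τ = F R sinθ = (57.2)(0.851) sin 46.7° = 35.43 N·m.
From τ = Iα: α = 35.43/3.590 = 9.868 rad/s².

α ≈ 9.87 rad/s²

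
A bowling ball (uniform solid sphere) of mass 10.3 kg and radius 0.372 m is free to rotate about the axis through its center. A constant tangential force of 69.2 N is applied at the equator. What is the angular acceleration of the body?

I = (2/5)MR² = (2/5)(10.3)(0.372)² = 0.5701 kg·m².
τ = F R = (69.2)(0.372) = 25.74 N·m.
From τ = Iα: α = 25.74/0.5701 = 45.15 rad/s².

α ≈ 45.2 rad/s²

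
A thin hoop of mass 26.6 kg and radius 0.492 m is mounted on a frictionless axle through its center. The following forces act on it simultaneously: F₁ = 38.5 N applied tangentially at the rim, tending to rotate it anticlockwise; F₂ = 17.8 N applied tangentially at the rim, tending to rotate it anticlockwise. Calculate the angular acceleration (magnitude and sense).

I = MR² = (26.6)(0.492)² = 6.439 kg·m².
Taking anticlockwise as positive: τ₁ = +(38.5)(0.492) = +18.94 N·m; τ₂ = +(17.8)(0.492) = +8.758 N·m.
Net torque τ = 27.70 N·m.
α = τ/I = 27.70/6.439 = 4.302 rad/s².

α ≈ 4.30 rad/s², anticlockwise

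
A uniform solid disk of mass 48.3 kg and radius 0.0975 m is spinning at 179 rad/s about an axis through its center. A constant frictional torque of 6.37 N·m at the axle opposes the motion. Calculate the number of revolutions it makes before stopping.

≈ 91.9 revolutions

I = ½MR² = (1/2)(48.3)(0.0975)² = 0.2296 kg·m².
The net torque has magnitude 6.37 N·m, opposing ω.
|α| = τ/I = 6.370/0.2296 = 27.75 rad/s² (deceleration).
ω² = ω₀² − 2|α|θ with ω = 0 ⇒ θ = ω₀²/(2|α|) = 577.4 rad = 91.89 rev.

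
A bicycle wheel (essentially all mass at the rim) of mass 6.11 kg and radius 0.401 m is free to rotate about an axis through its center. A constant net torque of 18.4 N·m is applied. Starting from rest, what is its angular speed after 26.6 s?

ω ≈ 498 rad/s

I = MR² = (6.11)(0.401)² = 0.9825 kg·m².
α = τ/I = 18.4/0.9825 = 18.73 rad/s².
ω = ω₀ + αt = 0 + (18.73)(26.6) = 498.2 rad/s.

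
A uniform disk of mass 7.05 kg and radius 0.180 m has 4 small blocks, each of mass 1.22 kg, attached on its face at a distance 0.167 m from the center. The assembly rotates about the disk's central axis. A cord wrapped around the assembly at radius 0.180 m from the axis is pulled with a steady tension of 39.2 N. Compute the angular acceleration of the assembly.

α ≈ 28.2 rad/s²

I_disk = ½MR² = ½(7.05)(0.180)² = 0.1142 kg·m².
I_blocks = 4·m·r² = 4(1.22)(0.167)² = 0.1361 kg·m².
Total I = 0.2503 kg·m².
τ = F r = (39.2)(0.180) = 7.056 N·m.
α = τ/I = 7.056/0.2503 = 28.19 rad/s².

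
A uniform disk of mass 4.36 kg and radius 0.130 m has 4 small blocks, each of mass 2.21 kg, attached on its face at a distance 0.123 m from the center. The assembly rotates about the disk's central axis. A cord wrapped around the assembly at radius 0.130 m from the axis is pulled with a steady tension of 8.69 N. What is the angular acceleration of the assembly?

I_disk = ½MR² = ½(4.36)(0.130)² = 0.03684 kg·m².
I_blocks = 4·m·r² = 4(2.21)(0.123)² = 0.1337 kg·m².
Total I = 0.1706 kg·m².
τ = F r = (8.69)(0.130) = 1.130 N·m.
α = τ/I = 1.130/0.1706 = 6.623 rad/s².

α ≈ 6.62 rad/s²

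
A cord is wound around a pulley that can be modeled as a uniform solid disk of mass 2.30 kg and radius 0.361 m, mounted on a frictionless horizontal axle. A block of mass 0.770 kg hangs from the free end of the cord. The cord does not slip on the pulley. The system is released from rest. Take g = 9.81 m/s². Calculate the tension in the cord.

I = ½MR² = (1/2)(2.30)(0.361)² = 0.1499 kg·m².
Block: mg − T = ma. Pulley: TR = Iα. No-slip: a = αR, so T = (I/R²)a = 1.150·a.
Then mg = (m + 1.150)a, so a = (0.770)(9.81)/(0.770 + 1.150) = 3.934 m/s².
T = 1.150·a = 4.524 N.

T ≈ 4.52 N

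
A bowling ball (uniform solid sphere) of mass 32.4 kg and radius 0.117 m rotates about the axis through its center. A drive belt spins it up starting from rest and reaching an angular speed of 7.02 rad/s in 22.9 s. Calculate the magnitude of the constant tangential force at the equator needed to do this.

F ≈ 0.465 N

I = (2/5)MR² = (2/5)(32.4)(0.117)² = 0.1774 kg·m².
α = Δω/Δt = (7.02 − 0)/22.9 = 0.3066 rad/s².
The required torque is τ = Iα = (0.1774)(0.3066) = 0.05438 N·m.
A tangential force at the equator gives τ = FR, so F = τ/R = 0.05438/0.117 = 0.4648 N.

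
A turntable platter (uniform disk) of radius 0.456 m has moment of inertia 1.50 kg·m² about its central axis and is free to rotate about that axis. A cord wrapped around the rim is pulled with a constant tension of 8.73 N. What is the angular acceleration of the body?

α ≈ 2.65 rad/s²

τ = F R = (8.73)(0.456) = 3.981 N·m.
From τ = Iα: α = 3.981/1.500 = 2.654 rad/s².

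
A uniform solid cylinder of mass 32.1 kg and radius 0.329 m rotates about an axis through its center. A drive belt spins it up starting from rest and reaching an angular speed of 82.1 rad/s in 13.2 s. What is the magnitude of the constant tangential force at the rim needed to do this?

F ≈ 32.8 N

I = ½MR² = (1/2)(32.1)(0.329)² = 1.737 kg·m².
α = Δω/Δt = (82.1 − 0)/13.2 = 6.220 rad/s².
The required torque is τ = Iα = (1.737)(6.220) = 10.81 N·m.
A tangential force at the rim gives τ = FR, so F = τ/R = 10.81/0.329 = 32.84 N.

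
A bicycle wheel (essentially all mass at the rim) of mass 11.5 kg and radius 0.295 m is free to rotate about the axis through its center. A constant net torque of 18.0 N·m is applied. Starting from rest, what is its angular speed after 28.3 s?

ω ≈ 509 rad/s

I = MR² = (11.5)(0.295)² = 1.001 kg·m².
α = τ/I = 18.0/1.001 = 17.99 rad/s².
ω = ω₀ + αt = 0 + (17.99)(28.3) = 509.0 rad/s.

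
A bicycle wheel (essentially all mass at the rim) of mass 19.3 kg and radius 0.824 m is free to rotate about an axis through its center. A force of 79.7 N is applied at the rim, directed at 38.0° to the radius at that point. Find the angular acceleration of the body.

I = MR² = (19.3)(0.824)² = 13.10 kg·m².
Only the tangential component produces torque: τ = F R sinθ = (79.7)(0.824) sin 38.0° = 40.43 N·m.
Newton's second law for rotation, τ = Iα, gives α = τ/I = 40.43/13.10 = 3.085 rad/s².

α ≈ 3.09 rad/s²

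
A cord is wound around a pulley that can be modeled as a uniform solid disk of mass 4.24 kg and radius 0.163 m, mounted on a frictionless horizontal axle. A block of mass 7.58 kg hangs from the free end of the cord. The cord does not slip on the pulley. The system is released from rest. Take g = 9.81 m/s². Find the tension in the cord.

I = ½MR² = (1/2)(4.24)(0.163)² = 0.05633 kg·m².
Block: mg − T = ma. Pulley: TR = Iα. No-slip: a = αR, so T = (I/R²)a = 2.120·a.
Then mg = (m + 2.120)a, so a = (7.58)(9.81)/(7.58 + 2.120) = 7.666 m/s².
T = 2.120·a = 16.25 N.

T ≈ 16.3 N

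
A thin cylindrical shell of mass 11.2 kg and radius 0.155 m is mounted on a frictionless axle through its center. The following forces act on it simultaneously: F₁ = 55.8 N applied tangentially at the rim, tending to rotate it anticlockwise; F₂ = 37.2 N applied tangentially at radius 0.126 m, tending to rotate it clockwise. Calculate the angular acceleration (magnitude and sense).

α ≈ 14.7 rad/s², anticlockwise

I = MR² = (11.2)(0.155)² = 0.2691 kg·m².
Taking anticlockwise as positive: τ₁ = +(55.8)(0.155) = +8.649 N·m; τ₂ = −(37.2)(0.126) = −4.687 N·m.
Net torque τ = 3.962 N·m.
α = τ/I = 3.962/0.2691 = 14.72 rad/s².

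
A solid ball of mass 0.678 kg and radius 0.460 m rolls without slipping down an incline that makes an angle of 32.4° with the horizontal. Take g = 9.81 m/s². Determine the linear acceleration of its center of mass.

a ≈ 3.75 m/s²

Translation along the incline: Mg sinθ − f = Ma.
Rotation about the center: fR = Iα with I = (2/5)MR². No-slip gives a = αR, so f = (I/R²)a = (2/5)M a.
Substituting: Mg sinθ = (1 + 0.4000)Ma, so a = g sinθ/(1 + 0.4000) = (9.81) sin 32.4° / 1.400 = 3.755 m/s².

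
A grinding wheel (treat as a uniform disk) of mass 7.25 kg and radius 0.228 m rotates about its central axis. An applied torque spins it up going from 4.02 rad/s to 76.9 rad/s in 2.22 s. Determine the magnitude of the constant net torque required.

τ ≈ 6.19 N·m

I = ½MR² = (1/2)(7.25)(0.228)² = 0.1884 kg·m².
α = Δω/Δt = (76.9 − 4.02)/2.22 = 32.83 rad/s².
τ = Iα = (0.1884)(32.83) = 6.186 N·m.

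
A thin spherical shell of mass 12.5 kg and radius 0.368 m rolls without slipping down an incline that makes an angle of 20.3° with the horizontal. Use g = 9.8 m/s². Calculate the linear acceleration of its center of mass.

a ≈ 2.04 m/s²

Translation along the incline: Mg sinθ − f = Ma.
Rotation about the center: fR = Iα with I = (2/3)MR². No-slip gives a = αR, so f = (I/R²)a = (2/3)M a.
Substituting: Mg sinθ = (1 + 0.6667)Ma, so a = g sinθ/(1 + 0.6667) = (9.8) sin 20.3° / 1.667 = 2.040 m/s².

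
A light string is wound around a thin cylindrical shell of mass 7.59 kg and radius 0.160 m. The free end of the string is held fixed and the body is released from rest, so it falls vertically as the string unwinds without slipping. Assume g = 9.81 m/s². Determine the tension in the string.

Translation: Mg − T = Ma. Rotation about the center: TR = Iα with I = MR².
With a = αR: T = (I/R²)a = M a, so Mg = (1 + 1.000)Ma.
a = g/(1 + 1.000) = 9.81/2.000 = 4.905 m/s².
T = 1.000·M·a = (1.000)(7.59)(4.905) = 37.23 N.

T ≈ 37.2 N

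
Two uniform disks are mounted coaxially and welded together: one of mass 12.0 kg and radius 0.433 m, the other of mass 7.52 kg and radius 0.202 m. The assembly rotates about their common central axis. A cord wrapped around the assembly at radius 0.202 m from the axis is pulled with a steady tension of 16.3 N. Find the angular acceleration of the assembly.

I = ½M₁R₁² + ½M₂R₂² = ½(12.0)(0.433)² + ½(7.52)(0.202)² = 1.278 kg·m².
τ = F r = (16.3)(0.202) = 3.293 N·m.
α = τ/I = 3.293/1.278 = 2.576 rad/s².

α ≈ 2.58 rad/s²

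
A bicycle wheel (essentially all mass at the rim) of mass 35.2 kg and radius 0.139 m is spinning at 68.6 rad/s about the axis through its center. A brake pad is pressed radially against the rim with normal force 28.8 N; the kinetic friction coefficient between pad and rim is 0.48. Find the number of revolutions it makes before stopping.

≈ 133 revolutions

I = MR² = (35.2)(0.139)² = 0.6801 kg·m².
Friction force f = μN = (0.48)(28.8) = 13.82 N at the rim; torque magnitude τ = fR = 1.922 N·m, opposing ω.
|α| = τ/I = 1.922/0.6801 = 2.825 rad/s² (deceleration).
ω² = ω₀² − 2|α|θ with ω = 0 ⇒ θ = ω₀²/(2|α|) = 832.8 rad = 132.5 rev.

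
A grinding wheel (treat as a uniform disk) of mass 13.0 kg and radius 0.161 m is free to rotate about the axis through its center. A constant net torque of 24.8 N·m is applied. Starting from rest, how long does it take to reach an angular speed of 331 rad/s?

I = ½MR² = (1/2)(13.0)(0.161)² = 0.1685 kg·m².
α = τ/I = 24.8/0.1685 = 147.2 rad/s².
ω = αt ⇒ t = ω/α = 331/147.2 = 2.249 s.

t ≈ 2.25 s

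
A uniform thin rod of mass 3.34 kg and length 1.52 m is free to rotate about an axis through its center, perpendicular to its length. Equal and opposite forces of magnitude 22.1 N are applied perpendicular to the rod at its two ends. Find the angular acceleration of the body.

I = (1/12)ML² = (1/12)(3.34)(1.52)² = 0.6431 kg·m².
The couple gives τ = F·(L/2) + F·(L/2) = F L = (22.1)(1.52) = 33.59 N·m.
From τ = Iα: α = 33.59/0.6431 = 52.24 rad/s².

α ≈ 52.2 rad/s²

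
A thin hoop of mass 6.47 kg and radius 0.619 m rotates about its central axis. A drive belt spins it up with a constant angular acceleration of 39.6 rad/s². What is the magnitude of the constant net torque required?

I = MR² = (6.47)(0.619)² = 2.479 kg·m².
τ = Iα = (2.479)(39.60) = 98.17 N·m.

τ ≈ 98.2 N·m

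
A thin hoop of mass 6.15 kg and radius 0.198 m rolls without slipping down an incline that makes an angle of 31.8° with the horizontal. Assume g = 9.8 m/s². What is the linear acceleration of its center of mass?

Translation along the incline: Mg sinθ − f = Ma.
Rotation about the center: fR = Iα with I = MR². No-slip gives a = αR, so f = (I/R²)a = M a.
Substituting: Mg sinθ = (1 + 1.000)Ma, so a = g sinθ/(1 + 1.000) = (9.8) sin 31.8° / 2.000 = 2.582 m/s².

a ≈ 2.58 m/s²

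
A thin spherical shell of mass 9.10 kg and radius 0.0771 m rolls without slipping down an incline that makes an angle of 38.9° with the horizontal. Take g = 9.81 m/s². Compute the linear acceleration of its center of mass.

a ≈ 3.70 m/s²

Translation along the incline: Mg sinθ − f = Ma.
Rotation about the center: fR = Iα with I = (2/3)MR². No-slip gives a = αR, so f = (I/R²)a = (2/3)M a.
Substituting: Mg sinθ = (1 + 0.6667)Ma, so a = g sinθ/(1 + 0.6667) = (9.81) sin 38.9° / 1.667 = 3.696 m/s².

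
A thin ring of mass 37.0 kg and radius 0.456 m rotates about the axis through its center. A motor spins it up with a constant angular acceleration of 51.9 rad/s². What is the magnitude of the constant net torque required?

τ ≈ 399 N·m

I = MR² = (37.0)(0.456)² = 7.694 kg·m².
τ = Iα = (7.694)(51.90) = 399.3 N·m.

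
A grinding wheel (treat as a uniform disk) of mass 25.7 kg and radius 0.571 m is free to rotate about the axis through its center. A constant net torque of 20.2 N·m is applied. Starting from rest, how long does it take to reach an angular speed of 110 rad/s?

t ≈ 22.8 s

I = ½MR² = (1/2)(25.7)(0.571)² = 4.190 kg·m².
α = τ/I = 20.2/4.190 = 4.821 rad/s².
ω = αt ⇒ t = ω/α = 110/4.821 = 22.81 s.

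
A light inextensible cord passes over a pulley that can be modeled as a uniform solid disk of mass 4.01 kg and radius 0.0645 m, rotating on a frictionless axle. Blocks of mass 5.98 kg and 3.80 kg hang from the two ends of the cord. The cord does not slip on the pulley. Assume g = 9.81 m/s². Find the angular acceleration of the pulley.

I = ½MR² = (1/2)(4.01)(0.0645)² = 0.008341 kg·m².
Heavier block: m₁g − T₁ = m₁a. Lighter block: T₂ − m₂g = m₂a.
Pulley: (T₁ − T₂)R = Iα = I(a/R), so T₁ − T₂ = (I/R²)a = (1/2)M_p a = 2.005·a.
Adding the three: (m₁ − m₂)g = (m₁ + m₂ + 2.005)a, so a = (5.98 − 3.80)(9.81)/(5.98 + 3.80 + 2.005) = 1.815 m/s².
α = a/R = 1.815/0.0645 = 28.13 rad/s².

α ≈ 28.1 rad/s²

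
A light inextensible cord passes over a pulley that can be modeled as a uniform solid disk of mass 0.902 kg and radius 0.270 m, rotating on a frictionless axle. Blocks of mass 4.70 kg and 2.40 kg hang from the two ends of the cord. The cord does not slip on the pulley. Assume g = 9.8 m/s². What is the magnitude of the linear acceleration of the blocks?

a ≈ 2.99 m/s²

I = ½MR² = (1/2)(0.902)(0.270)² = 0.03288 kg·m².
Heavier block: m₁g − T₁ = m₁a. Lighter block: T₂ − m₂g = m₂a.
Pulley: (T₁ − T₂)R = Iα = I(a/R), so T₁ − T₂ = (I/R²)a = (1/2)M_p a = 0.4510·a.
Adding the three: (m₁ − m₂)g = (m₁ + m₂ + 0.4510)a, so a = (4.70 − 2.40)(9.8)/(4.70 + 2.40 + 0.4510) = 2.985 m/s².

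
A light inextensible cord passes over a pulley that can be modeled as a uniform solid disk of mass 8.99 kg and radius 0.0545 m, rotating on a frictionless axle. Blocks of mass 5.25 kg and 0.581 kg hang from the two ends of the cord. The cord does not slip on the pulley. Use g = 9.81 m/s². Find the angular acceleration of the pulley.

α ≈ 81.4 rad/s²

I = ½MR² = (1/2)(8.99)(0.0545)² = 0.01335 kg·m².
Heavier block: m₁g − T₁ = m₁a. Lighter block: T₂ − m₂g = m₂a.
Pulley: (T₁ − T₂)R = Iα = I(a/R), so T₁ − T₂ = (I/R²)a = (1/2)M_p a = 4.495·a.
Adding the three: (m₁ − m₂)g = (m₁ + m₂ + 4.495)a, so a = (5.25 − 0.581)(9.81)/(5.25 + 0.581 + 4.495) = 4.436 m/s².
α = a/R = 4.436/0.0545 = 81.39 rad/s².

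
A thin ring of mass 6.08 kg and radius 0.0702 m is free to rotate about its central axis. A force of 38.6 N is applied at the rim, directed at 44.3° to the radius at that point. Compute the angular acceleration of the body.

α ≈ 63.2 rad/s²

I = MR² = (6.08)(0.0702)² = 0.02996 kg·m².
Only the tangential component produces torque: τ = F R sinθ = (38.6)(0.0702) sin 44.3° = 1.893 N·m.
From τ = Iα: α = 1.893/0.02996 = 63.16 rad/s².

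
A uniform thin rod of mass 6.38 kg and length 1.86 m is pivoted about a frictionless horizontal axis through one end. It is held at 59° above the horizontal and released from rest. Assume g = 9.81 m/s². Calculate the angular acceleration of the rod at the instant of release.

About the pivot, I = (1/3)ML² = (1/3)(6.38)(1.86)² = 7.357 kg·m².
The weight acts at the center, a distance L/2 = 0.9300 m from the pivot; τ = Mg(L/2) cos 59° = 29.98 N·m.
α = τ/I = 29.98/7.357 = 4.075 rad/s².
(Equivalently α = (3g/(2L)) cos 59° = 4.075 rad/s².)

α ≈ 4.07 rad/s²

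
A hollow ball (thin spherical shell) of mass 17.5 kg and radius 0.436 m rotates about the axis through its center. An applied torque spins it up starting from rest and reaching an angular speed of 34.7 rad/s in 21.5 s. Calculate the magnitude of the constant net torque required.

τ ≈ 3.58 N·m

I = (2/3)MR² = (2/3)(17.5)(0.436)² = 2.218 kg·m².
α = Δω/Δt = (34.7 − 0)/21.5 = 1.614 rad/s².
τ = Iα = (2.218)(1.614) = 3.579 N·m.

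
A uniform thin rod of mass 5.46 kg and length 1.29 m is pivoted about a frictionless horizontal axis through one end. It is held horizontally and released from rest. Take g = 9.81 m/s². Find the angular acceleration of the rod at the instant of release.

About the pivot, I = (1/3)ML² = (1/3)(5.46)(1.29)² = 3.029 kg·m².
The weight acts at the center, a distance L/2 = 0.6450 m from the pivot; τ = Mg(L/2) = 34.55 N·m.
α = τ/I = 34.55/3.029 = 11.41 rad/s².
(Equivalently α = (3g/(2L)) = 11.41 rad/s².)

α ≈ 11.4 rad/s²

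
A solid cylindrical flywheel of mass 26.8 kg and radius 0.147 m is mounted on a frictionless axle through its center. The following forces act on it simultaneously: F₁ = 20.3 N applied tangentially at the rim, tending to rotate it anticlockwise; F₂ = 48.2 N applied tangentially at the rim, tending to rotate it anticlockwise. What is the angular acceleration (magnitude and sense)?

I = ½MR² = (1/2)(26.8)(0.147)² = 0.2896 kg·m².
Taking anticlockwise as positive: τ₁ = +(20.3)(0.147) = +2.984 N·m; τ₂ = +(48.2)(0.147) = +7.085 N·m.
Net torque τ = 10.07 N·m.
α = τ/I = 10.07/0.2896 = 34.78 rad/s².

α ≈ 34.8 rad/s², anticlockwise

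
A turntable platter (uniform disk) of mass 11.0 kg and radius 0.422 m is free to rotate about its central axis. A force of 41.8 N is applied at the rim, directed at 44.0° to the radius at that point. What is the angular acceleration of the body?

α ≈ 12.5 rad/s²

I = ½MR² = (1/2)(11.0)(0.422)² = 0.9795 kg·m².
Only the tangential component produces torque: τ = F R sinθ = (41.8)(0.422) sin 44.0° = 12.25 N·m.
Newton's second law for rotation, τ = Iα, gives α = τ/I = 12.25/0.9795 = 12.51 rad/s².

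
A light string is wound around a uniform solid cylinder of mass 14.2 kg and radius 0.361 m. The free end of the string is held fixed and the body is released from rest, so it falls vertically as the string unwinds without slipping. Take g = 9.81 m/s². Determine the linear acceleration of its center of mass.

Translation: Mg − T = Ma. Rotation about the center: TR = Iα with I = ½MR².
With a = αR: T = (I/R²)a = (1/2)M a, so Mg = (1 + 0.5000)Ma.
a = g/(1 + 0.5000) = 9.81/1.500 = 6.540 m/s².

a ≈ 6.54 m/s²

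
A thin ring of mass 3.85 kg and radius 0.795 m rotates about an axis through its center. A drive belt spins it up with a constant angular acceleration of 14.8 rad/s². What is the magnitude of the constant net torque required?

I = MR² = (3.85)(0.795)² = 2.433 kg·m².
τ = Iα = (2.433)(14.80) = 36.01 N·m.

τ ≈ 36.0 N·m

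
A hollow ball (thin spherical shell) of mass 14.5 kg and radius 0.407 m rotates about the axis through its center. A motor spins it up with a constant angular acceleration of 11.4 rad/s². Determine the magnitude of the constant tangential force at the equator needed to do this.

F ≈ 44.9 N

I = (2/3)MR² = (2/3)(14.5)(0.407)² = 1.601 kg·m².
The required torque is τ = Iα = (1.601)(11.40) = 18.25 N·m.
A tangential force at the equator gives τ = FR, so F = τ/R = 18.25/0.407 = 44.85 N.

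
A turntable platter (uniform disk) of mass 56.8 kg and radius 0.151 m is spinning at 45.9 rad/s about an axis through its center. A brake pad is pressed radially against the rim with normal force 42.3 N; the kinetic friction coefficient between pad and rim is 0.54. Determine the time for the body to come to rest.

t ≈ 8.62 s

I = ½MR² = (1/2)(56.8)(0.151)² = 0.6475 kg·m².
Friction force f = μN = (0.54)(42.3) = 22.84 N at the rim; torque magnitude τ = fR = 3.449 N·m, opposing ω.
|α| = τ/I = 3.449/0.6475 = 5.326 rad/s² (deceleration).
0 = ω₀ − |α|t ⇒ t = ω₀/|α| = 45.9/5.326 = 8.617 s.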